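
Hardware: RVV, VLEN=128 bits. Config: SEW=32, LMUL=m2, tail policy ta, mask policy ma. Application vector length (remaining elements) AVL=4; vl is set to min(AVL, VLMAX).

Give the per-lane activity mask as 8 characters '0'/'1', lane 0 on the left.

VLMAX = (128 × 2) / 32 = 8 lanes
vl = min(AVL, VLMAX) = min(4, 8) = 4
bits (lane 0 leftmost): 11110000

predicate = 11110000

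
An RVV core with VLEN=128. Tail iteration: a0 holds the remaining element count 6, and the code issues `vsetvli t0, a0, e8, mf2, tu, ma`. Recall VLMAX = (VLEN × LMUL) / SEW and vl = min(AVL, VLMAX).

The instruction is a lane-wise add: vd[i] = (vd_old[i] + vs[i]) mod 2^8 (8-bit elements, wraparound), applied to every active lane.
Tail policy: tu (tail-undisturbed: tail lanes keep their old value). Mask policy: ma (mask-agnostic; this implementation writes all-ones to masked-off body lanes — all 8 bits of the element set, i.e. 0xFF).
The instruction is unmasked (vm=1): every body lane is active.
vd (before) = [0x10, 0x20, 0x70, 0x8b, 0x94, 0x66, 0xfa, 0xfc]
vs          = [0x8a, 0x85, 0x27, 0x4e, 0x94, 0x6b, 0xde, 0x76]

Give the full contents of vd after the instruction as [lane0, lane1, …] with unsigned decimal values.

vd = [154, 165, 151, 217, 40, 209, 250, 252]

VLMAX = (128 × 1/2) / 8 = 8 lanes
vl ← min(6, 8) = 6
[0] add(0x10,0x8a) = 0x9a
[1] add(0x20,0x85) = 0xa5
[2] add(0x70,0x27) = 0x97
[3] add(0x8b,0x4e) = 0xd9
[4] add(0x94,0x94) = 0x28
[5] add(0x66,0x6b) = 0xd1
[6] tail/keep = 0xfa
[7] tail/keep = 0xfc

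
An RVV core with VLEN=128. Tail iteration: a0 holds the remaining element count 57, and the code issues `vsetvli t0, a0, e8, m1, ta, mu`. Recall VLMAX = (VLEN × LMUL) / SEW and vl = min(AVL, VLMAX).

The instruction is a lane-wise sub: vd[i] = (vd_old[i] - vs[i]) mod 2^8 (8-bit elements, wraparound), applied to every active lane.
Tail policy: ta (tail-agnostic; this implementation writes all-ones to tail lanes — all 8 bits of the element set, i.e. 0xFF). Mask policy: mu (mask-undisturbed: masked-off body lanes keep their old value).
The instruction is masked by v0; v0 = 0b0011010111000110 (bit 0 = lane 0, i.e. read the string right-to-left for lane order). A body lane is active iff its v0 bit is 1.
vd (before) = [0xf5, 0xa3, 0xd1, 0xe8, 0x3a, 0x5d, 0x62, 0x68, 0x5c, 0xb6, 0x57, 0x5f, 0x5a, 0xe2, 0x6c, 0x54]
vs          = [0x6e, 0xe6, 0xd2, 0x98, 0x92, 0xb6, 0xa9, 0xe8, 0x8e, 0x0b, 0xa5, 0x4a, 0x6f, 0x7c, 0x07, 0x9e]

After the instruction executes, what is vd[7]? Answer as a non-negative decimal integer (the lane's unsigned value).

VLMAX = VLEN×LMUL/SEW = 128×1/8 = 16
AVL=57 > VLMAX=16, so vl = 16
vd[0] mask-off/keep -> 0xf5
vd[1] sub(0xa3,0xe6) -> 0xbd
vd[2] sub(0xd1,0xd2) -> 0xff
vd[3] mask-off/keep -> 0xe8
vd[4] mask-off/keep -> 0x3a
vd[5] mask-off/keep -> 0x5d
vd[6] sub(0x62,0xa9) -> 0xb9
vd[7] sub(0x68,0xe8) -> 0x80
vd[8] sub(0x5c,0x8e) -> 0xce
vd[9] mask-off/keep -> 0xb6
vd[10] sub(0x57,0xa5) -> 0xb2
vd[11] mask-off/keep -> 0x5f
vd[12] sub(0x5a,0x6f) -> 0xeb
vd[13] sub(0xe2,0x7c) -> 0x66
vd[14] mask-off/keep -> 0x6c
vd[15] mask-off/keep -> 0x54

vd[7] = 128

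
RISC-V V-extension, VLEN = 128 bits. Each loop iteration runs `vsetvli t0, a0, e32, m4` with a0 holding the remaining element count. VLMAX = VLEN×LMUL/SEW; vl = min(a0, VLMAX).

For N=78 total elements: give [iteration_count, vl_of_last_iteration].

VLMAX = (128 × 4) / 32 = 16 lanes
N=78: ⌈78/16⌉ = 5 iters; last vl = 78 − 4×16 = 14

[iterations, last_vl] = [5, 14]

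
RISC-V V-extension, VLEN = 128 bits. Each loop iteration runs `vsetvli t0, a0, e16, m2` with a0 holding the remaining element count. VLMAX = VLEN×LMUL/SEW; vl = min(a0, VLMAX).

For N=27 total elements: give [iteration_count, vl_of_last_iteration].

[iterations, last_vl] = [2, 11]

VLMAX = VLEN×LMUL/SEW = 128×2/16 = 16
27 elements at 16/iter → 2 passes, remainder 11 on the last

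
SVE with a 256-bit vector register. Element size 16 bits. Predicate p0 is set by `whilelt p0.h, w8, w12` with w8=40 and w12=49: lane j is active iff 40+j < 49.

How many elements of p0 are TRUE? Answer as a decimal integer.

vl = 9

lane count: 256 div 16 = 16
p0[j] = (40+j < 49); true for j=0..8 → 9 lanes set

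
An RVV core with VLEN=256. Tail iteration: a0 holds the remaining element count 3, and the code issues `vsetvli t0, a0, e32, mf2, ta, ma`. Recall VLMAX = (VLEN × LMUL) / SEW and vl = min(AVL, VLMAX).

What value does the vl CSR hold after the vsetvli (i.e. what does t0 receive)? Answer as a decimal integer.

vl = 3

VLMAX = (256 × 1/2) / 32 = 4 lanes
vl = min(AVL, VLMAX) = min(3, 4) = 3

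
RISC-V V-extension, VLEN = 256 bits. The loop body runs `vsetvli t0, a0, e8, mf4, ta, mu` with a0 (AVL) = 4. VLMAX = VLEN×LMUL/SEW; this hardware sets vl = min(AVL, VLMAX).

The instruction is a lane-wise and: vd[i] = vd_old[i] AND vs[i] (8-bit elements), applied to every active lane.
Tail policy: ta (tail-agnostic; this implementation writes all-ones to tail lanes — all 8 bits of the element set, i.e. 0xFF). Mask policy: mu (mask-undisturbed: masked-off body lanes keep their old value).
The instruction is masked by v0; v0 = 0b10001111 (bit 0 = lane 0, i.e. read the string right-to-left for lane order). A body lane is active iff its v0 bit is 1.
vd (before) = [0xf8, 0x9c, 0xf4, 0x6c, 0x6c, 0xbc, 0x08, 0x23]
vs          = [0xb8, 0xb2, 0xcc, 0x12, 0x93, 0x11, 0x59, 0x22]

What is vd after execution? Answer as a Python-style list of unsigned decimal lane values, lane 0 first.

lanes per group: 256·1/4/8 = 8
vl = min(AVL, VLMAX) = min(4, 8) = 4
vd[0] and(0xf8,0xb8) -> 0xb8
vd[1] and(0x9c,0xb2) -> 0x90
vd[2] and(0xf4,0xcc) -> 0xc4
vd[3] and(0x6c,0x12) -> 0x00
vd[4] tail/ones -> 0xff
vd[5] tail/ones -> 0xff
vd[6] tail/ones -> 0xff
vd[7] tail/ones -> 0xff

vd = [184, 144, 196, 0, 255, 255, 255, 255]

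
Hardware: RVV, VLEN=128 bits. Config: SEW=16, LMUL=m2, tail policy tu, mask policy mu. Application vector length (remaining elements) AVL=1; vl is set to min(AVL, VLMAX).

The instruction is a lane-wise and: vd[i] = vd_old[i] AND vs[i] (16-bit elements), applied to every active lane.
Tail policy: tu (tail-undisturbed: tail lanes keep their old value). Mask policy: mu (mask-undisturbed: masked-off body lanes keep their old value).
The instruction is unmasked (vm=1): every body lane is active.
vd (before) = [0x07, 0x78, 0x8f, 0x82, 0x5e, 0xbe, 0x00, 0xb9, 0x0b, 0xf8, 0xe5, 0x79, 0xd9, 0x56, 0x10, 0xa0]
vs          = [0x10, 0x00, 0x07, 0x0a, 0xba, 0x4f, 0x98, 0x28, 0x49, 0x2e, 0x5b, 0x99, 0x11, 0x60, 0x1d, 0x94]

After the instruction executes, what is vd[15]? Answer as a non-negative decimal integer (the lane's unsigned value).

vd[15] = 160

lanes per group: 128·2/16 = 16
AVL=1 ≤ VLMAX=16, so vl = 1
[0] and(0x07,0x10) = 0x00
[1] tail/keep = 0x78
[2] tail/keep = 0x8f
[3] tail/keep = 0x82
[4] tail/keep = 0x5e
[5] tail/keep = 0xbe
[6] tail/keep = 0x00
[7] tail/keep = 0xb9
[8] tail/keep = 0x0b
[9] tail/keep = 0xf8
[10] tail/keep = 0xe5
[11] tail/keep = 0x79
[12] tail/keep = 0xd9
[13] tail/keep = 0x56
[14] tail/keep = 0x10
[15] tail/keep = 0xa0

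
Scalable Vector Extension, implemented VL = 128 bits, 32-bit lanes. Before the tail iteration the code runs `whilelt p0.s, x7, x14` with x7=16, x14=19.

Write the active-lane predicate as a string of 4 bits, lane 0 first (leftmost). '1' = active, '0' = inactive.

predicate = 1110

register lanes = 128/32 = 4
active while 16+j < 19, i.e. j ∈ [0,3) capped at 4 ⇒ 3
bits (lane 0 leftmost): 1110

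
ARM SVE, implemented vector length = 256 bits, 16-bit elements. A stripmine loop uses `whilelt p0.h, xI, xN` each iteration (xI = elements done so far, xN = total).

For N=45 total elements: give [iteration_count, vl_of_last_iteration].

[iterations, last_vl] = [3, 13]

register lanes = 256/16 = 16
iterations = ceil(45/16) = 3; final-pass vl = 13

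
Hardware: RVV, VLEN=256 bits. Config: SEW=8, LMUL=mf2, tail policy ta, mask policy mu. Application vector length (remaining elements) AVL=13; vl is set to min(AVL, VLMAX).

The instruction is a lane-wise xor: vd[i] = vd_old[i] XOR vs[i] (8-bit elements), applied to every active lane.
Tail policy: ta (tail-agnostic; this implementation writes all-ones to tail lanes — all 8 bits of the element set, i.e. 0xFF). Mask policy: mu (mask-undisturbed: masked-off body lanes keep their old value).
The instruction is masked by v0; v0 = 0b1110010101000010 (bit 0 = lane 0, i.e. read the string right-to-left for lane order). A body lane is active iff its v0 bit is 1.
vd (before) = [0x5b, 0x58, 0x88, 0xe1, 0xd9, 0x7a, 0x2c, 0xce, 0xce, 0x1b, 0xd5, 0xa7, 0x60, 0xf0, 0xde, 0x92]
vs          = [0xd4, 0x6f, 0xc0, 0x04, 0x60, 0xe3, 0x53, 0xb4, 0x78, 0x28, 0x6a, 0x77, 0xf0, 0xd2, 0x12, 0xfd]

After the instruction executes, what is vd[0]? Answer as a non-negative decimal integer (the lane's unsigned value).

lanes per group: 256·1/2/8 = 16
vl = min(AVL, VLMAX) = min(13, 16) = 13
vd[0] mask-off/keep -> 0x5b
vd[1] xor(0x58,0x6f) -> 0x37
vd[2] mask-off/keep -> 0x88
vd[3] mask-off/keep -> 0xe1
vd[4] mask-off/keep -> 0xd9
vd[5] mask-off/keep -> 0x7a
vd[6] xor(0x2c,0x53) -> 0x7f
vd[7] mask-off/keep -> 0xce
vd[8] xor(0xce,0x78) -> 0xb6
vd[9] mask-off/keep -> 0x1b
vd[10] xor(0xd5,0x6a) -> 0xbf
vd[11] mask-off/keep -> 0xa7
vd[12] mask-off/keep -> 0x60
vd[13] tail/ones -> 0xff
vd[14] tail/ones -> 0xff
vd[15] tail/ones -> 0xff

vd[0] = 91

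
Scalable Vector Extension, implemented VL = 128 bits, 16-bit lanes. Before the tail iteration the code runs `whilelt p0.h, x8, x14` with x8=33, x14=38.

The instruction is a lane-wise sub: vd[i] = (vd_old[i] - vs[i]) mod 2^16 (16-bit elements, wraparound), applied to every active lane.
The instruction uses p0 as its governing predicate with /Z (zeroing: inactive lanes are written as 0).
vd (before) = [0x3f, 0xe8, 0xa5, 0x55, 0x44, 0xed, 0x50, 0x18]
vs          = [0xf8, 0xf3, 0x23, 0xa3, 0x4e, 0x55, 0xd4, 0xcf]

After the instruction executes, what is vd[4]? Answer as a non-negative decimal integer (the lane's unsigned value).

register lanes = 128/16 = 8
active while 33+j < 38, i.e. j ∈ [0,5) capped at 8 ⇒ 5
[0] sub(0x3f,0xf8) = 0xff47
[1] sub(0xe8,0xf3) = 0xfff5
[2] sub(0xa5,0x23) = 0x82
[3] sub(0x55,0xa3) = 0xffb2
[4] sub(0x44,0x4e) = 0xfff6
[5] tail/zero = 0x00
[6] tail/zero = 0x00
[7] tail/zero = 0x00

vd[4] = 65526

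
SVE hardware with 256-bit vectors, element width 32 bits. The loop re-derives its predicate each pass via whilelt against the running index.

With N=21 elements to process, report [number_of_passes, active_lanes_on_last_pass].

[iterations, last_vl] = [3, 5]

256-bit reg / 32-bit elem → 8 lanes
iterations = ceil(21/8) = 3; final-pass vl = 5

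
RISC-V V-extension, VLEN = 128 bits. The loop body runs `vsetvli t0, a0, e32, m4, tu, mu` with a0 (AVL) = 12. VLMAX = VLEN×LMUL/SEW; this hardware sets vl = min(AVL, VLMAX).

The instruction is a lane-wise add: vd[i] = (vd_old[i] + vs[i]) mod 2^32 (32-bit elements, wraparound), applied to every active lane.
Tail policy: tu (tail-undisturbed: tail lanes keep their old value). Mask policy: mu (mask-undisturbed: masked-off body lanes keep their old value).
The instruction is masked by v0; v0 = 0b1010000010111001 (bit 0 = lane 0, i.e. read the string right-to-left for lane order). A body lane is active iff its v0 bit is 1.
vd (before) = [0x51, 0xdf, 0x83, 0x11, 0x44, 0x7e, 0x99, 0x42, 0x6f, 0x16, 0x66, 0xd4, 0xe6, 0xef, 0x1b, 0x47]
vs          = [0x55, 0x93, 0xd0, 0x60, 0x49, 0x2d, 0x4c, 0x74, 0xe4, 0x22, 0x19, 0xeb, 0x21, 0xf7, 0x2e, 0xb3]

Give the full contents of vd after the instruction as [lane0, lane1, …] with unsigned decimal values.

lanes per group: 128·4/32 = 16
AVL=12 ≤ VLMAX=16, so vl = 12
lane  0: add(0x51,0x55) ⇒ 0xa6
lane  1: mask-off/keep ⇒ 0xdf
lane  2: mask-off/keep ⇒ 0x83
lane  3: add(0x11,0x60) ⇒ 0x71
lane  4: add(0x44,0x49) ⇒ 0x8d
lane  5: add(0x7e,0x2d) ⇒ 0xab
lane  6: mask-off/keep ⇒ 0x99
lane  7: add(0x42,0x74) ⇒ 0xb6
lane  8: mask-off/keep ⇒ 0x6f
lane  9: mask-off/keep ⇒ 0x16
lane 10: mask-off/keep ⇒ 0x66
lane 11: mask-off/keep ⇒ 0xd4
lane 12: tail/keep ⇒ 0xe6
lane 13: tail/keep ⇒ 0xef
lane 14: tail/keep ⇒ 0x1b
lane 15: tail/keep ⇒ 0x47

vd = [166, 223, 131, 113, 141, 171, 153, 182, 111, 22, 102, 212, 230, 239, 27, 71]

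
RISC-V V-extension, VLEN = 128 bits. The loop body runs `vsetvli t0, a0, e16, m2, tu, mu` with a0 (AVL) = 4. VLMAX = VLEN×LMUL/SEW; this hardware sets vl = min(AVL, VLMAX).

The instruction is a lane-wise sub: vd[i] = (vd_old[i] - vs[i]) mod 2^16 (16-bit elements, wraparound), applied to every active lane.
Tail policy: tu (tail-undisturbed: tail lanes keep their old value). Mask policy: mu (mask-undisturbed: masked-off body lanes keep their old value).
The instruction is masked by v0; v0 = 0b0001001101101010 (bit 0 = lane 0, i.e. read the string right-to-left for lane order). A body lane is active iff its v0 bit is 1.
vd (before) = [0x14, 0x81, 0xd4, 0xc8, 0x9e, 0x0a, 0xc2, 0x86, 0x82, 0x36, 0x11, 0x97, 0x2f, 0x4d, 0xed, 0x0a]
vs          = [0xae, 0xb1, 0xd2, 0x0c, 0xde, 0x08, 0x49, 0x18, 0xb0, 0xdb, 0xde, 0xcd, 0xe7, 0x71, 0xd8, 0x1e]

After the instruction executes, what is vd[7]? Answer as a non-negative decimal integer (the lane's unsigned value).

lanes per group: 128·2/16 = 16
vl ← min(4, 16) = 4
  i=0: mask-off/keep → 20
  i=1: sub(0x81,0xb1) → 65488
  i=2: mask-off/keep → 212
  i=3: sub(0xc8,0x0c) → 188
  i=4: tail/keep → 158
  i=5: tail/keep → 10
  i=6: tail/keep → 194
  i=7: tail/keep → 134
  i=8: tail/keep → 130
  i=9: tail/keep → 54
  i=10: tail/keep → 17
  i=11: tail/keep → 151
  i=12: tail/keep → 47
  i=13: tail/keep → 77
  i=14: tail/keep → 237
  i=15: tail/keep → 10

vd[7] = 134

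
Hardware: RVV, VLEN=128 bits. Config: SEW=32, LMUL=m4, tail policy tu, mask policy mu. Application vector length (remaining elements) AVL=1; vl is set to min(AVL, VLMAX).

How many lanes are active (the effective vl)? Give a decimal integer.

lanes per group: 128·4/32 = 16
AVL=1 ≤ VLMAX=16, so vl = 1

vl = 1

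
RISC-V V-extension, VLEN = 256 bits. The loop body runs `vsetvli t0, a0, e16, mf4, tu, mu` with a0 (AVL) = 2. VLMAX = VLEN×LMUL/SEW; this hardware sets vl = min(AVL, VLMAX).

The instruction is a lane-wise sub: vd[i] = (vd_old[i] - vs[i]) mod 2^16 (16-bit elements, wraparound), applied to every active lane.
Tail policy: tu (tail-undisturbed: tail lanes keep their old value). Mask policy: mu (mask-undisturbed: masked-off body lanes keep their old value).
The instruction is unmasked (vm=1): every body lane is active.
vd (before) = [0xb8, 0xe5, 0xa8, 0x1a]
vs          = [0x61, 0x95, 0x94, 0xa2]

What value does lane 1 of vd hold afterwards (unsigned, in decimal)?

lanes per group: 256·1/4/16 = 4
AVL=2 ≤ VLMAX=4, so vl = 2
lane  0: sub(0xb8,0x61) ⇒ 0x57
lane  1: sub(0xe5,0x95) ⇒ 0x50
lane  2: tail/keep ⇒ 0xa8
lane  3: tail/keep ⇒ 0x1a

vd[1] = 80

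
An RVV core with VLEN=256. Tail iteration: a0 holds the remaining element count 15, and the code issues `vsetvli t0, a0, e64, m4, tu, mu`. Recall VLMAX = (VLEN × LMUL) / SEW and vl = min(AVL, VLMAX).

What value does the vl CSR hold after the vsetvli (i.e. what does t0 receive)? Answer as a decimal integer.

lanes per group: 256·4/64 = 16
vl ← min(15, 16) = 15

vl = 15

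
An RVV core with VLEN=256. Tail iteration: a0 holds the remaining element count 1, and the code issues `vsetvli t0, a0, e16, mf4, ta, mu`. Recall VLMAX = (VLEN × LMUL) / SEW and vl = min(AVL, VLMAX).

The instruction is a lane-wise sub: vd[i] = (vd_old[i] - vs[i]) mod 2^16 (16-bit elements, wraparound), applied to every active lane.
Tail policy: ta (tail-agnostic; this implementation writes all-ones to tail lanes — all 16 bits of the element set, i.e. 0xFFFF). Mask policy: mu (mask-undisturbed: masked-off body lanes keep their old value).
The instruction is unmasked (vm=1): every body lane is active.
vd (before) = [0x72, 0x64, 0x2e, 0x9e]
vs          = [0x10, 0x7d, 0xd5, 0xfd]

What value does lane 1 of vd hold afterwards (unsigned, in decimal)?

vd[1] = 65535

VLMAX = VLEN×LMUL/SEW = 256×1/4/16 = 4
AVL=1 ≤ VLMAX=4, so vl = 1
  i=0: sub(0x72,0x10) → 98
  i=1: tail/ones → 65535
  i=2: tail/ones → 65535
  i=3: tail/ones → 65535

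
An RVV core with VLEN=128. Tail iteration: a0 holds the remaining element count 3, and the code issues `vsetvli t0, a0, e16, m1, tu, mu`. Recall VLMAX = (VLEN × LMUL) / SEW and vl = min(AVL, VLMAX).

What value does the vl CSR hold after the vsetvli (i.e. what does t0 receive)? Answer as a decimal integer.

VLMAX = (128 × 1) / 16 = 8 lanes
AVL=3 ≤ VLMAX=8, so vl = 3

vl = 3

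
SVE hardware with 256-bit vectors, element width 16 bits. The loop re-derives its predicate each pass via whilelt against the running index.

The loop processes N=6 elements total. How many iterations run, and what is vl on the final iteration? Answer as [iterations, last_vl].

[iterations, last_vl] = [1, 6]

lane count: 256 div 16 = 16
N=6: ⌈6/16⌉ = 1 iters; last vl = 6 − 0×16 = 6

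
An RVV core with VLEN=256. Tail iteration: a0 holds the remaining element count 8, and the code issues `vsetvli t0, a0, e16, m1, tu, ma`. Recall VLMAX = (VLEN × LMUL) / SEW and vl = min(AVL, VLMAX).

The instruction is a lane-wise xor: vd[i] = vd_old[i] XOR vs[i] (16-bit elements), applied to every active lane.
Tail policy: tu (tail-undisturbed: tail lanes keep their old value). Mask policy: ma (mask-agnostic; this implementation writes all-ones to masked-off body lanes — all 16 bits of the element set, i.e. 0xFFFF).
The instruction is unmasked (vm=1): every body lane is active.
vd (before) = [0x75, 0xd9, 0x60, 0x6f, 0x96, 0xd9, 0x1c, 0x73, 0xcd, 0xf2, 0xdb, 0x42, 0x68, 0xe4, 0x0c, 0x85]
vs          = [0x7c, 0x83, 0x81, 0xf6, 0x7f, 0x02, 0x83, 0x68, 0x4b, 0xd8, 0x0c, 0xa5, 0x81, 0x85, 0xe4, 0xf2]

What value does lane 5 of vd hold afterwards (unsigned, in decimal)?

vd[5] = 219

VLMAX = VLEN×LMUL/SEW = 256×1/16 = 16
vl = min(AVL, VLMAX) = min(8, 16) = 8
  i=0: xor(0x75,0x7c) → 9
  i=1: xor(0xd9,0x83) → 90
  i=2: xor(0x60,0x81) → 225
  i=3: xor(0x6f,0xf6) → 153
  i=4: xor(0x96,0x7f) → 233
  i=5: xor(0xd9,0x02) → 219
  i=6: xor(0x1c,0x83) → 159
  i=7: xor(0x73,0x68) → 27
  i=8: tail/keep → 205
  i=9: tail/keep → 242
  i=10: tail/keep → 219
  i=11: tail/keep → 66
  i=12: tail/keep → 104
  i=13: tail/keep → 228
  i=14: tail/keep → 12
  i=15: tail/keep → 133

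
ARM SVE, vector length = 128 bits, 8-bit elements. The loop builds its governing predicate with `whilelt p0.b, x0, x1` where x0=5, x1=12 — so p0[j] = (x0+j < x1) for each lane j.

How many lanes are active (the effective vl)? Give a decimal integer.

register lanes = 128/8 = 16
active while 5+j < 12, i.e. j ∈ [0,7) capped at 16 ⇒ 7

vl = 7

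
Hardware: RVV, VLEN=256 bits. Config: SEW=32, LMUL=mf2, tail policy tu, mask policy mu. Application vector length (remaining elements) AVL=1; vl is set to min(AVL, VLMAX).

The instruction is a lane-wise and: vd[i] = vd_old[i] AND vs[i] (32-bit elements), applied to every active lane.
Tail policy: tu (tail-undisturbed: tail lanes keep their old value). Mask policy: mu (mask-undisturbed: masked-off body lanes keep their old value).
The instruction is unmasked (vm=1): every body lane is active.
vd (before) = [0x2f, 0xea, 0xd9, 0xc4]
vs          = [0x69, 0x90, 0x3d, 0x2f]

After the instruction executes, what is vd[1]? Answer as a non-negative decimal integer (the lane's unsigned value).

VLMAX = VLEN×LMUL/SEW = 256×1/2/32 = 4
vl ← min(1, 4) = 1
[0] and(0x2f,0x69) = 0x29
[1] tail/keep = 0xea
[2] tail/keep = 0xd9
[3] tail/keep = 0xc4

vd[1] = 234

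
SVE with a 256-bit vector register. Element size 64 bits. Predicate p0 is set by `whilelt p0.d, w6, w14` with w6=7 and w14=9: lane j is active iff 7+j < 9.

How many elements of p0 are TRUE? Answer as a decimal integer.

register lanes = 256/64 = 4
active while 7+j < 9, i.e. j ∈ [0,2) capped at 4 ⇒ 2

vl = 2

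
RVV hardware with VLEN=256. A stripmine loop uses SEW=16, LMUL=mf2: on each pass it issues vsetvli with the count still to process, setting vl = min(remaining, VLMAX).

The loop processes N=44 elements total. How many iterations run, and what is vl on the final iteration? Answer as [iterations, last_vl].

lanes per group: 256·1/2/16 = 8
iterations = ceil(44/8) = 6; final-pass vl = 4

[iterations, last_vl] = [6, 4]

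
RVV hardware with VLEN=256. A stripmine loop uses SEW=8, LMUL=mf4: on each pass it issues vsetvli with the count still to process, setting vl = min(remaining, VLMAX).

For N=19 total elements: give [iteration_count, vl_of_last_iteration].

VLMAX = VLEN×LMUL/SEW = 256×1/4/8 = 8
iterations = ceil(19/8) = 3; final-pass vl = 3

[iterations, last_vl] = [3, 3]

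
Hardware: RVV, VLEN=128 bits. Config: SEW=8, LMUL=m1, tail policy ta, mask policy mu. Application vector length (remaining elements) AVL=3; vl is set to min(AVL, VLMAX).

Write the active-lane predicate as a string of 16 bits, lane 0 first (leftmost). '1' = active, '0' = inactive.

lanes per group: 128·1/8 = 16
vl ← min(3, 16) = 3
bits (lane 0 leftmost): 1110000000000000

predicate = 1110000000000000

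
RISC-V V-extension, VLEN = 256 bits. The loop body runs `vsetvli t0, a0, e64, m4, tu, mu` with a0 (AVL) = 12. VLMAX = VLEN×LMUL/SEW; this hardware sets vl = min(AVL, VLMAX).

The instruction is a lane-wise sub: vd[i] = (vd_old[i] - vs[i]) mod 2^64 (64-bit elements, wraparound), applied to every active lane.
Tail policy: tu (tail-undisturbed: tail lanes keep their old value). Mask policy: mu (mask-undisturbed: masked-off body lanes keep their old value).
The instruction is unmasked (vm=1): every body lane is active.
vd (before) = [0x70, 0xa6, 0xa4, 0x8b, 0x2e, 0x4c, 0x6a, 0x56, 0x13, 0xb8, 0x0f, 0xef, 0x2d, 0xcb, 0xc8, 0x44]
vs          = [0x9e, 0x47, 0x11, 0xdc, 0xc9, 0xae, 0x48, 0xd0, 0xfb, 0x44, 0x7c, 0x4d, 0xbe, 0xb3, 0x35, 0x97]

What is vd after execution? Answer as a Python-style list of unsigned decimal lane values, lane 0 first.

lanes per group: 256·4/64 = 16
AVL=12 ≤ VLMAX=16, so vl = 12
  i=0: sub(0x70,0x9e) → 18446744073709551570
  i=1: sub(0xa6,0x47) → 95
  i=2: sub(0xa4,0x11) → 147
  i=3: sub(0x8b,0xdc) → 18446744073709551535
  i=4: sub(0x2e,0xc9) → 18446744073709551461
  i=5: sub(0x4c,0xae) → 18446744073709551518
  i=6: sub(0x6a,0x48) → 34
  i=7: sub(0x56,0xd0) → 18446744073709551494
  i=8: sub(0x13,0xfb) → 18446744073709551384
  i=9: sub(0xb8,0x44) → 116
  i=10: sub(0x0f,0x7c) → 18446744073709551507
  i=11: sub(0xef,0x4d) → 162
  i=12: tail/keep → 45
  i=13: tail/keep → 203
  i=14: tail/keep → 200
  i=15: tail/keep → 68

vd = [18446744073709551570, 95, 147, 18446744073709551535, 18446744073709551461, 18446744073709551518, 34, 18446744073709551494, 18446744073709551384, 116, 18446744073709551507, 162, 45, 203, 200, 68]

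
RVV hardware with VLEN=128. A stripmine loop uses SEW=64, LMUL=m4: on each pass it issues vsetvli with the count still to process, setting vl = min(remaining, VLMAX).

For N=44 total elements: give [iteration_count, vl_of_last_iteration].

[iterations, last_vl] = [6, 4]

VLMAX = VLEN×LMUL/SEW = 128×4/64 = 8
iterations = ceil(44/8) = 6; final-pass vl = 4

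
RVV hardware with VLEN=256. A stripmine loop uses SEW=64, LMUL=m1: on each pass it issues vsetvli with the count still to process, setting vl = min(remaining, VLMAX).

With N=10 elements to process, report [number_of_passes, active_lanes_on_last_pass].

VLMAX = VLEN×LMUL/SEW = 256×1/64 = 4
iterations = ceil(10/4) = 3; final-pass vl = 2

[iterations, last_vl] = [3, 2]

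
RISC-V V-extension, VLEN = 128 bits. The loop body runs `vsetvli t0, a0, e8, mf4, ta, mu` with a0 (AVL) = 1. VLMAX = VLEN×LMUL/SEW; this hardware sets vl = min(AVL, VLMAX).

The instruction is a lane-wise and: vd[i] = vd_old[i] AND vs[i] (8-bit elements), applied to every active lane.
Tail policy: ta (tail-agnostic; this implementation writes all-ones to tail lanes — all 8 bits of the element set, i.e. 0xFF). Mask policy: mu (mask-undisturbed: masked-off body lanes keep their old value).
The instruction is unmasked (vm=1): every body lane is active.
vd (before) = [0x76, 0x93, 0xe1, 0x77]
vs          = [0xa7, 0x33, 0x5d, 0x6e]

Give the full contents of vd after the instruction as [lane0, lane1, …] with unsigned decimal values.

vd = [38, 255, 255, 255]

VLMAX = VLEN×LMUL/SEW = 128×1/4/8 = 4
AVL=1 ≤ VLMAX=4, so vl = 1
[0] and(0x76,0xa7) = 0x26
[1] tail/ones = 0xff
[2] tail/ones = 0xff
[3] tail/ones = 0xff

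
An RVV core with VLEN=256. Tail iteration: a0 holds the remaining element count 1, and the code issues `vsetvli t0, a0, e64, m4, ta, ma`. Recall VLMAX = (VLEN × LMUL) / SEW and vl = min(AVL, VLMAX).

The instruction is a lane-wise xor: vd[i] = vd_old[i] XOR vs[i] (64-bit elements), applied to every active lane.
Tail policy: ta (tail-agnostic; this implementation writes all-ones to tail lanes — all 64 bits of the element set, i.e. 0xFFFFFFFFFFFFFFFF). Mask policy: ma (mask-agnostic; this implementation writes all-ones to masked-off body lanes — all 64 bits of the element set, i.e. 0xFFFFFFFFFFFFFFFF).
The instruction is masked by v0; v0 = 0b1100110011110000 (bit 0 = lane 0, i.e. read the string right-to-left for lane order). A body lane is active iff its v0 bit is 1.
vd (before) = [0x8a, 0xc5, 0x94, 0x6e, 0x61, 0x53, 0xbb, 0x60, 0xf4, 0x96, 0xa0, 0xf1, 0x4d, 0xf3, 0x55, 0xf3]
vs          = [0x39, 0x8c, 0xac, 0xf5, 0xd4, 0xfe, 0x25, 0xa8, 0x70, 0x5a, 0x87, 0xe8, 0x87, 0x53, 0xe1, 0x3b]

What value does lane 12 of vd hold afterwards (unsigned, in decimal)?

vd[12] = 18446744073709551615

VLMAX = (256 × 4) / 64 = 16 lanes
AVL=1 ≤ VLMAX=16, so vl = 1
[0] mask-off/ones = 0xffffffffffffffff
[1] tail/ones = 0xffffffffffffffff
[2] tail/ones = 0xffffffffffffffff
[3] tail/ones = 0xffffffffffffffff
[4] tail/ones = 0xffffffffffffffff
[5] tail/ones = 0xffffffffffffffff
[6] tail/ones = 0xffffffffffffffff
[7] tail/ones = 0xffffffffffffffff
[8] tail/ones = 0xffffffffffffffff
[9] tail/ones = 0xffffffffffffffff
[10] tail/ones = 0xffffffffffffffff
[11] tail/ones = 0xffffffffffffffff
[12] tail/ones = 0xffffffffffffffff
[13] tail/ones = 0xffffffffffffffff
[14] tail/ones = 0xffffffffffffffff
[15] tail/ones = 0xffffffffffffffff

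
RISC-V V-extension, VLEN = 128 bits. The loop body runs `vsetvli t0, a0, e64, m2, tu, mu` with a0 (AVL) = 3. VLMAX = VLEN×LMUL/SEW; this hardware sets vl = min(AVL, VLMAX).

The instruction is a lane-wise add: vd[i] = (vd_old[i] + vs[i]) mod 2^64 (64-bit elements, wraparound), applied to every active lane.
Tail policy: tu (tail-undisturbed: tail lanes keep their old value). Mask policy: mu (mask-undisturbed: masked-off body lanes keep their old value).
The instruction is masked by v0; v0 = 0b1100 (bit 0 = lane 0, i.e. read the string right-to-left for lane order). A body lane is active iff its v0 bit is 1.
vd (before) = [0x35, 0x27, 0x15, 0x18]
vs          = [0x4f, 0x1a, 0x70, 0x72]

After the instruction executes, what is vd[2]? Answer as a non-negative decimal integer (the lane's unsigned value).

VLMAX = (128 × 2) / 64 = 4 lanes
AVL=3 ≤ VLMAX=4, so vl = 3
vd[0] mask-off/keep -> 0x35
vd[1] mask-off/keep -> 0x27
vd[2] add(0x15,0x70) -> 0x85
vd[3] tail/keep -> 0x18

vd[2] = 133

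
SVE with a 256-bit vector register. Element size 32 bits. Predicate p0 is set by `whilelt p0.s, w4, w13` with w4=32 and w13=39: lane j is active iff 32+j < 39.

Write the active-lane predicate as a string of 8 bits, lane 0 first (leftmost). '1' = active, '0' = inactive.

register lanes = 256/32 = 8
active while 32+j < 39, i.e. j ∈ [0,7) capped at 8 ⇒ 7
bits (lane 0 leftmost): 11111110

predicate = 11111110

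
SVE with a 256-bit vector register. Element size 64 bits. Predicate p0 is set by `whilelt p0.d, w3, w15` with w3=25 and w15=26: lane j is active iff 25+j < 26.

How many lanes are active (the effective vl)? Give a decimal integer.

vl = 1

256-bit reg / 64-bit elem → 4 lanes
whilelt: lane j active iff 25+j < 26 → j < 1 → 1 active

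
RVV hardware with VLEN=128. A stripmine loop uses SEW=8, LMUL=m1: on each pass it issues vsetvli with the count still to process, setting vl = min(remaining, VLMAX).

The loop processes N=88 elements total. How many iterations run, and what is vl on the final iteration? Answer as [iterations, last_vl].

VLMAX = (128 × 1) / 8 = 16 lanes
N=88: ⌈88/16⌉ = 6 iters; last vl = 88 − 5×16 = 8

[iterations, last_vl] = [6, 8]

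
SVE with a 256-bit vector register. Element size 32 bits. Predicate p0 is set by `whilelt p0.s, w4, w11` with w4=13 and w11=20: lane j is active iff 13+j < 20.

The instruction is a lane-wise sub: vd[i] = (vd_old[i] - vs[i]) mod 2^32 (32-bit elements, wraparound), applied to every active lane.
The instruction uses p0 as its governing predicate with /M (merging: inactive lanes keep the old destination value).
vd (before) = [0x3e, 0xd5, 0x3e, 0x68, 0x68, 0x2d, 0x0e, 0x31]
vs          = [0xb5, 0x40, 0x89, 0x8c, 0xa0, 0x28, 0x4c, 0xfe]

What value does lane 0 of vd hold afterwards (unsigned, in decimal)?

256-bit reg / 32-bit elem → 8 lanes
whilelt: lane j active iff 13+j < 20 → j < 7 → 7 active
lane  0: sub(0x3e,0xb5) ⇒ 0xffffff89
lane  1: sub(0xd5,0x40) ⇒ 0x95
lane  2: sub(0x3e,0x89) ⇒ 0xffffffb5
lane  3: sub(0x68,0x8c) ⇒ 0xffffffdc
lane  4: sub(0x68,0xa0) ⇒ 0xffffffc8
lane  5: sub(0x2d,0x28) ⇒ 0x05
lane  6: sub(0x0e,0x4c) ⇒ 0xffffffc2
lane  7: tail/keep ⇒ 0x31

vd[0] = 4294967177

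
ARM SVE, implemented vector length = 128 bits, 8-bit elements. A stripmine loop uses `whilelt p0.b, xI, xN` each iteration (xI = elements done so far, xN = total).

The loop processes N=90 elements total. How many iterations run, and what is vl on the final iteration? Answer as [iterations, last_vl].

[iterations, last_vl] = [6, 10]

register lanes = 128/8 = 16
iterations = ceil(90/16) = 6; final-pass vl = 10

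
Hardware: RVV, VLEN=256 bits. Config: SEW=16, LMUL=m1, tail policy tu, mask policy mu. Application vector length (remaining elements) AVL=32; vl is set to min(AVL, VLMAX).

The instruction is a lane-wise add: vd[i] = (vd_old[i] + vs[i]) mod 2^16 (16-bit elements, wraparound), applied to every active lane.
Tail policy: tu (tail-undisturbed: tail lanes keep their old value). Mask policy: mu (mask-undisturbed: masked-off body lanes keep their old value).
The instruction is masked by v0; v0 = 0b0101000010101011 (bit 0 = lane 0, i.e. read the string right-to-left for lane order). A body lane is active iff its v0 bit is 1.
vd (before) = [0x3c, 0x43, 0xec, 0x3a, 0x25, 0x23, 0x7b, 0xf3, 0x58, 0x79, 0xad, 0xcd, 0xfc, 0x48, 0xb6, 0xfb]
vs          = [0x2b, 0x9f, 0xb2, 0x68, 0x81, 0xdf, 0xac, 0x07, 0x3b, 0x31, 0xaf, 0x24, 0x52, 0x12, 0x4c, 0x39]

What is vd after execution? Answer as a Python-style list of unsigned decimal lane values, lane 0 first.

lanes per group: 256·1/16 = 16
vl = min(AVL, VLMAX) = min(32, 16) = 16
  i=0: add(0x3c,0x2b) → 103
  i=1: add(0x43,0x9f) → 226
  i=2: mask-off/keep → 236
  i=3: add(0x3a,0x68) → 162
  i=4: mask-off/keep → 37
  i=5: add(0x23,0xdf) → 258
  i=6: mask-off/keep → 123
  i=7: add(0xf3,0x07) → 250
  i=8: mask-off/keep → 88
  i=9: mask-off/keep → 121
  i=10: mask-off/keep → 173
  i=11: mask-off/keep → 205
  i=12: add(0xfc,0x52) → 334
  i=13: mask-off/keep → 72
  i=14: add(0xb6,0x4c) → 258
  i=15: mask-off/keep → 251

vd = [103, 226, 236, 162, 37, 258, 123, 250, 88, 121, 173, 205, 334, 72, 258, 251]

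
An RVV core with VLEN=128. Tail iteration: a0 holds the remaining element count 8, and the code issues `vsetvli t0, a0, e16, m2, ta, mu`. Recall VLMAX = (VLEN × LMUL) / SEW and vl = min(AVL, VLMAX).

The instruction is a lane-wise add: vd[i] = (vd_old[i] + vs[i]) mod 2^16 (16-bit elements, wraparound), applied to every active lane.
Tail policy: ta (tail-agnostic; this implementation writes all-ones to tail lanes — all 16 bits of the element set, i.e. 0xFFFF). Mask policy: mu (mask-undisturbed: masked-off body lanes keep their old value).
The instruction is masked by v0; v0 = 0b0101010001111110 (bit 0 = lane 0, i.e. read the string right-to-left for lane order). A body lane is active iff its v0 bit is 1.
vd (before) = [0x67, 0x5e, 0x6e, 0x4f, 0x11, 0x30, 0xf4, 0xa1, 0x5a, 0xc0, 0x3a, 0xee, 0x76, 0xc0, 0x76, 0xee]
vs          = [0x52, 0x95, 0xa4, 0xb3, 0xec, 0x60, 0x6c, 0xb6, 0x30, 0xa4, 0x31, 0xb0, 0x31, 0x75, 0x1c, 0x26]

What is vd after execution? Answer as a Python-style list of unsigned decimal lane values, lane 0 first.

vd = [103, 243, 274, 258, 253, 144, 352, 161, 65535, 65535, 65535, 65535, 65535, 65535, 65535, 65535]

VLMAX = (128 × 2) / 16 = 16 lanes
vl ← min(8, 16) = 8
vd[0] mask-off/keep -> 0x67
vd[1] add(0x5e,0x95) -> 0xf3
vd[2] add(0x6e,0xa4) -> 0x112
vd[3] add(0x4f,0xb3) -> 0x102
vd[4] add(0x11,0xec) -> 0xfd
vd[5] add(0x30,0x60) -> 0x90
vd[6] add(0xf4,0x6c) -> 0x160
vd[7] mask-off/keep -> 0xa1
vd[8] tail/ones -> 0xffff
vd[9] tail/ones -> 0xffff
vd[10] tail/ones -> 0xffff
vd[11] tail/ones -> 0xffff
vd[12] tail/ones -> 0xffff
vd[13] tail/ones -> 0xffff
vd[14] tail/ones -> 0xffff
vd[15] tail/ones -> 0xffff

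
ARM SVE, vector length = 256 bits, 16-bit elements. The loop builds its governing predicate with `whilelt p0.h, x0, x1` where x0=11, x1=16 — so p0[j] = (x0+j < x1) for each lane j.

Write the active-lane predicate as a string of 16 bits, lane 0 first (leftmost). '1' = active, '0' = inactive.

predicate = 1111100000000000

lane count: 256 div 16 = 16
whilelt: lane j active iff 11+j < 16 → j < 5 → 5 active
bits (lane 0 leftmost): 1111100000000000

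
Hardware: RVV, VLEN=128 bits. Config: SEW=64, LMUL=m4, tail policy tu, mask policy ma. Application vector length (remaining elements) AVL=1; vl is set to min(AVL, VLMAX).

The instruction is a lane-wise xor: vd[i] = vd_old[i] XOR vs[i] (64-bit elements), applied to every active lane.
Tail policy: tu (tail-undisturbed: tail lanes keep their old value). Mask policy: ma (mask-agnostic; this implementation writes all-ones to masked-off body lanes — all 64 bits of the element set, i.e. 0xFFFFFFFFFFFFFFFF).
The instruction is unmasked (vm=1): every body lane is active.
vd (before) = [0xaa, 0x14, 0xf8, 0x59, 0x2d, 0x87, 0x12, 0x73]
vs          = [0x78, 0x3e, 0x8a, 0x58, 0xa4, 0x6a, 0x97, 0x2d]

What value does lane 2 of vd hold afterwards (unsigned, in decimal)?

lanes per group: 128·4/64 = 8
vl ← min(1, 8) = 1
vd[0] xor(0xaa,0x78) -> 0xd2
vd[1] tail/keep -> 0x14
vd[2] tail/keep -> 0xf8
vd[3] tail/keep -> 0x59
vd[4] tail/keep -> 0x2d
vd[5] tail/keep -> 0x87
vd[6] tail/keep -> 0x12
vd[7] tail/keep -> 0x73

vd[2] = 248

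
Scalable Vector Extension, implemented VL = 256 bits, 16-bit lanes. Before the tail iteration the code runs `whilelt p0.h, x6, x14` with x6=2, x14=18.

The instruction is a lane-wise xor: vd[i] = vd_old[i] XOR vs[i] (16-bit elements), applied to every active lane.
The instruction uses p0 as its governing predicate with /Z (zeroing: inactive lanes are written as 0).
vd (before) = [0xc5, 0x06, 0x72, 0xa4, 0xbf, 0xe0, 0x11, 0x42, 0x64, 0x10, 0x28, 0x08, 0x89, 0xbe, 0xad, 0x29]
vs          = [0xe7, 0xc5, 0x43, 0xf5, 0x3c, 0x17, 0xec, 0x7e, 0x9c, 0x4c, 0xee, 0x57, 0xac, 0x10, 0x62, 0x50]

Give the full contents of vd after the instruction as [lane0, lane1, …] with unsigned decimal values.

vd = [34, 195, 49, 81, 131, 247, 253, 60, 248, 92, 198, 95, 37, 174, 207, 121]

256-bit reg / 16-bit elem → 16 lanes
active while 2+j < 18, i.e. j ∈ [0,16) capped at 16 ⇒ 16
[0] xor(0xc5,0xe7) = 0x22
[1] xor(0x06,0xc5) = 0xc3
[2] xor(0x72,0x43) = 0x31
[3] xor(0xa4,0xf5) = 0x51
[4] xor(0xbf,0x3c) = 0x83
[5] xor(0xe0,0x17) = 0xf7
[6] xor(0x11,0xec) = 0xfd
[7] xor(0x42,0x7e) = 0x3c
[8] xor(0x64,0x9c) = 0xf8
[9] xor(0x10,0x4c) = 0x5c
[10] xor(0x28,0xee) = 0xc6
[11] xor(0x08,0x57) = 0x5f
[12] xor(0x89,0xac) = 0x25
[13] xor(0xbe,0x10) = 0xae
[14] xor(0xad,0x62) = 0xcf
[15] xor(0x29,0x50) = 0x79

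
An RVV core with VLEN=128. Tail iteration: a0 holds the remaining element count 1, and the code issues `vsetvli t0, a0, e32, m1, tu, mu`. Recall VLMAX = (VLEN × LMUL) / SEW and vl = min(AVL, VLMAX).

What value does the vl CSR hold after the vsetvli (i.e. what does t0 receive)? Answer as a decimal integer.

lanes per group: 128·1/32 = 4
vl ← min(1, 4) = 1

vl = 1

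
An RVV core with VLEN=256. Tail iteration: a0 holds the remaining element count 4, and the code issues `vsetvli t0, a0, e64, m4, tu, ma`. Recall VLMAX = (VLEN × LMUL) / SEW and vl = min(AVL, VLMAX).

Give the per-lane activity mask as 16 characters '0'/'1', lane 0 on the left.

lanes per group: 256·4/64 = 16
vl = min(AVL, VLMAX) = min(4, 16) = 4
bits (lane 0 leftmost): 1111000000000000

predicate = 1111000000000000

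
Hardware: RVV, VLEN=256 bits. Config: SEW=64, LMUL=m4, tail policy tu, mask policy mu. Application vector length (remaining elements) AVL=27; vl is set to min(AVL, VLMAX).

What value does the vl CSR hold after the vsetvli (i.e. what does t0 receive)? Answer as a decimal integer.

vl = 16

VLMAX = VLEN×LMUL/SEW = 256×4/64 = 16
AVL=27 > VLMAX=16, so vl = 16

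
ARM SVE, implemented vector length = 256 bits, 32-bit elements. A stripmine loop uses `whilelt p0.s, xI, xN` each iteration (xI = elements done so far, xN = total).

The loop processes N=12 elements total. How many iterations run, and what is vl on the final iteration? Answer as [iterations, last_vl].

[iterations, last_vl] = [2, 4]

register lanes = 256/32 = 8
iterations = ceil(12/8) = 2; final-pass vl = 4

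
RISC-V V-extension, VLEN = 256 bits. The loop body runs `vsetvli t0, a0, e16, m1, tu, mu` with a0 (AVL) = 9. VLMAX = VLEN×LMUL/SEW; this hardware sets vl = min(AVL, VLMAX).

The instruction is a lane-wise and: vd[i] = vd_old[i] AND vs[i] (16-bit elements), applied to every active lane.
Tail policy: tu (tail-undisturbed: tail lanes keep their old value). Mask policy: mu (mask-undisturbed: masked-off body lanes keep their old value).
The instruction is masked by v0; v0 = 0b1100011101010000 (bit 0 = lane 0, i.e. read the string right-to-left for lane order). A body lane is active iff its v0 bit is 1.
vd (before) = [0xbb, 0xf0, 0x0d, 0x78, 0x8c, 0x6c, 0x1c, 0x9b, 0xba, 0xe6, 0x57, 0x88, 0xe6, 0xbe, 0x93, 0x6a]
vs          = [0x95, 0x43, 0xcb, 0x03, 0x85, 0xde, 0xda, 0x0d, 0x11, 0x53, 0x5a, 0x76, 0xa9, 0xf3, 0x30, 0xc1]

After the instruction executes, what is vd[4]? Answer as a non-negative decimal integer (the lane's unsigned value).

lanes per group: 256·1/16 = 16
vl ← min(9, 16) = 9
  i=0: mask-off/keep → 187
  i=1: mask-off/keep → 240
  i=2: mask-off/keep → 13
  i=3: mask-off/keep → 120
  i=4: and(0x8c,0x85) → 132
  i=5: mask-off/keep → 108
  i=6: and(0x1c,0xda) → 24
  i=7: mask-off/keep → 155
  i=8: and(0xba,0x11) → 16
  i=9: tail/keep → 230
  i=10: tail/keep → 87
  i=11: tail/keep → 136
  i=12: tail/keep → 230
  i=13: tail/keep → 190
  i=14: tail/keep → 147
  i=15: tail/keep → 106

vd[4] = 132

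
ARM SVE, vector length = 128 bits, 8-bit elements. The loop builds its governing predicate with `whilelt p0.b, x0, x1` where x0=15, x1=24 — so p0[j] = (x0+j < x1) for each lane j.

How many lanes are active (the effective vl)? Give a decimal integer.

vl = 9

lane count: 128 div 8 = 16
active while 15+j < 24, i.e. j ∈ [0,9) capped at 16 ⇒ 9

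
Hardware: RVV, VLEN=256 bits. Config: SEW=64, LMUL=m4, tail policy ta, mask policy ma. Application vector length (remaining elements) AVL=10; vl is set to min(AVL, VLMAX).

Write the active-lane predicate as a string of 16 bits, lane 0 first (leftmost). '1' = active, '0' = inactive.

predicate = 1111111111000000

VLMAX = VLEN×LMUL/SEW = 256×4/64 = 16
vl ← min(10, 16) = 10
bits (lane 0 leftmost): 1111111111000000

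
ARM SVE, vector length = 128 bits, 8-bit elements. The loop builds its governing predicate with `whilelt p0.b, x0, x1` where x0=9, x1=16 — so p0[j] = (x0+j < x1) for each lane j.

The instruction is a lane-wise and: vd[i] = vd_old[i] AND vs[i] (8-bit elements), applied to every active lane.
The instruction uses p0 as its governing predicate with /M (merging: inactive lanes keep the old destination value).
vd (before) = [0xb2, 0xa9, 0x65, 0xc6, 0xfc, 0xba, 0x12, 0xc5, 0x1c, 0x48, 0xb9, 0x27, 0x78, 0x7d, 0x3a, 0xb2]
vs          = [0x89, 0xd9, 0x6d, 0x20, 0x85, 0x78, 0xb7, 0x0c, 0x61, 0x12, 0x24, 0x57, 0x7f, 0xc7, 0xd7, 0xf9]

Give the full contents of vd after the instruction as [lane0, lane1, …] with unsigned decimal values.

128-bit reg / 8-bit elem → 16 lanes
whilelt: lane j active iff 9+j < 16 → j < 7 → 7 active
  i=0: and(0xb2,0x89) → 128
  i=1: and(0xa9,0xd9) → 137
  i=2: and(0x65,0x6d) → 101
  i=3: and(0xc6,0x20) → 0
  i=4: and(0xfc,0x85) → 132
  i=5: and(0xba,0x78) → 56
  i=6: and(0x12,0xb7) → 18
  i=7: tail/keep → 197
  i=8: tail/keep → 28
  i=9: tail/keep → 72
  i=10: tail/keep → 185
  i=11: tail/keep → 39
  i=12: tail/keep → 120
  i=13: tail/keep → 125
  i=14: tail/keep → 58
  i=15: tail/keep → 178

vd = [128, 137, 101, 0, 132, 56, 18, 197, 28, 72, 185, 39, 120, 125, 58, 178]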